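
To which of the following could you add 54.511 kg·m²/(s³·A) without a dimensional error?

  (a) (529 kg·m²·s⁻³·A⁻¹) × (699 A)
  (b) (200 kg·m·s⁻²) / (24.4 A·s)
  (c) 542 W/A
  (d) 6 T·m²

Reference: kg·m²·s⁻³·A⁻¹.
Each option:
  (a) [kg·m²·s⁻³·A⁻¹] · [A] = kg·m²·s⁻³
  (b) [kg·m·s⁻²] / [s·A] = kg·m·s⁻³·A⁻¹
  (c) W·A⁻¹ = J·s⁻¹·A⁻¹ = kg·m²·s⁻³·A⁻¹  ← same
  (d) T·m² = Wb·m⁻²·m² = kg·m²·s⁻²·A⁻¹
Only (c) matches kg·m²·s⁻³·A⁻¹.

(c)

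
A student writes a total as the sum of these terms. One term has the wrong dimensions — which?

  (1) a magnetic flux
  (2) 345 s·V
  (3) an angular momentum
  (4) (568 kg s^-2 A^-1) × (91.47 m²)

(3)

Work out the base dimensions of each:
  (1) [magnetic flux] = kg·m²·s⁻²·A⁻¹
  (2) V·s = J·C⁻¹·s = kg·m²·s⁻²·A⁻¹
  (3) [angular momentum] = kg·m²·s⁻¹
  (4) [kg·s⁻²·A⁻¹] · [m²] = kg·m²·s⁻²·A⁻¹
All reduce to kg·m²·s⁻²·A⁻¹ except (3), which is kg·m²·s⁻¹.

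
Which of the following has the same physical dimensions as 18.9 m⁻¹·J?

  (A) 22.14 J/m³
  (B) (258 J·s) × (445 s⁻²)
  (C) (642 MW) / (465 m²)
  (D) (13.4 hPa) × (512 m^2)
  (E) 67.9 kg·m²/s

Reference: J·m⁻¹ = N·m·m⁻¹ = kg·m·s⁻².
Each option:
  (A) J·m⁻³ = N·m·m⁻³ = kg·m⁻¹·s⁻²
  (B) [kg·m²·s⁻¹] · [s⁻²] = kg·m²·s⁻³
  (C) [kg·m²·s⁻³] / [m²] = kg·s⁻³
  (D) [kg·m⁻¹·s⁻²] · [m²] = kg·m·s⁻²  ← same
  (E) kg·m²·s⁻¹
Only (D) matches kg·m·s⁻².

(D)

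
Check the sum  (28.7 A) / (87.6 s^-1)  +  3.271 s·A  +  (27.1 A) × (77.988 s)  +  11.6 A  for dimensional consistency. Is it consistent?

Reduce each to base SI dimensions:
  (28.7 A) / (87.6 s^-1):  [A] / [s⁻¹] = s·A
  3.271 s·A:  A·s = s·A
  (27.1 A) × (77.988 s):  [A] · [s] = s·A
  11.6 A:  A
The terms do not share a single dimension (A vs s·A).

No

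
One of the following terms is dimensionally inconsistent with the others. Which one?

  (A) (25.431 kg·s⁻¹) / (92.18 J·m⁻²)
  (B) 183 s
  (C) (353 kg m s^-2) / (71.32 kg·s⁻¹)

(C)

Expand each in SI base units:
  (A) [kg·s⁻¹] / [kg·s⁻²] = s
  (B) s
  (C) [kg·m·s⁻²] / [kg·s⁻¹] = m·s⁻¹
All reduce to s except (C), which is m·s⁻¹.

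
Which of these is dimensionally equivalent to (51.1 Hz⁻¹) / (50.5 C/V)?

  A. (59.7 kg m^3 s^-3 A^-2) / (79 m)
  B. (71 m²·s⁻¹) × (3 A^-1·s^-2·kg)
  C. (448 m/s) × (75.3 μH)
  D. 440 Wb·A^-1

A.

Reference: [s] / [kg⁻¹·m⁻²·s⁴·A²] = kg·m²·s⁻³·A⁻².
Each option:
  A. [kg·m³·s⁻³·A⁻²] / [m] = kg·m²·s⁻³·A⁻²  ← same
  B. [m²·s⁻¹] · [kg·s⁻²·A⁻¹] = kg·m²·s⁻³·A⁻¹
  C. [m·s⁻¹] · [kg·m²·s⁻²·A⁻²] = kg·m³·s⁻³·A⁻²
  D. Wb·A⁻¹ = V·s·A⁻¹ = kg·m²·s⁻²·A⁻²
Only A. matches kg·m²·s⁻³·A⁻².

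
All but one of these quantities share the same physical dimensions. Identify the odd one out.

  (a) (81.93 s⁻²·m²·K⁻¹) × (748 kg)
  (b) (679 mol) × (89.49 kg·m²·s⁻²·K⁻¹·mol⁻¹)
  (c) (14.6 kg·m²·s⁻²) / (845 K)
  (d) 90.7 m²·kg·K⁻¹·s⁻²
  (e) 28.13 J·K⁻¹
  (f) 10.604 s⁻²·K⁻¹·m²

(f)

Reduce each to base SI dimensions:
  (a) [m²·s⁻²·K⁻¹] · [kg] = kg·m²·s⁻²·K⁻¹
  (b) [mol] · [kg·m²·s⁻²·K⁻¹·mol⁻¹] = kg·m²·s⁻²·K⁻¹
  (c) [kg·m²·s⁻²] / [K] = kg·m²·s⁻²·K⁻¹
  (d) kg·m²·s⁻²·K⁻¹
  (e) J·K⁻¹ = N·m·K⁻¹ = kg·m²·s⁻²·K⁻¹
  (f) m²·s⁻²·K⁻¹
All reduce to kg·m²·s⁻²·K⁻¹ except (f), which is m²·s⁻²·K⁻¹.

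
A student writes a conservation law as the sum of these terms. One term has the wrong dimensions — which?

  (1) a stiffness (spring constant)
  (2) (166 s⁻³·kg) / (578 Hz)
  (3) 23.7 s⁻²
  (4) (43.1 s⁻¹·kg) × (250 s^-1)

Reduce each to base SI dimensions:
  (1) [stiffness (spring constant)] = kg·s⁻²
  (2) [kg·s⁻³] / [s⁻¹] = kg·s⁻²
  (3) s⁻²
  (4) [kg·s⁻¹] · [s⁻¹] = kg·s⁻²
All reduce to kg·s⁻² except (3), which is s⁻².

(3)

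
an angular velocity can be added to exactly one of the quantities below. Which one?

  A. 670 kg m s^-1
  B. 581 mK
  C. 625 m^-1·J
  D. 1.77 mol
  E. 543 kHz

Reference: [angular velocity] = s⁻¹.
Each option:
  A. kg·m·s⁻¹
  B. K
  C. J·m⁻¹ = N·m·m⁻¹ = kg·m·s⁻²
  D. mol
  E. Hz = s⁻¹  ← same
Only E. matches s⁻¹.

E.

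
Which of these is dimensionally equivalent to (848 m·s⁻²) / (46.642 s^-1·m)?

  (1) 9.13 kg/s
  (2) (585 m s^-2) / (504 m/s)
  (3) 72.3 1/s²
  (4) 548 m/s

Reference: [m·s⁻²] / [m·s⁻¹] = s⁻¹.
Each option:
  (1) kg·s⁻¹
  (2) [m·s⁻²] / [m·s⁻¹] = s⁻¹  ← same
  (3) s⁻²
  (4) m·s⁻¹
Only (2) matches s⁻¹.

(2)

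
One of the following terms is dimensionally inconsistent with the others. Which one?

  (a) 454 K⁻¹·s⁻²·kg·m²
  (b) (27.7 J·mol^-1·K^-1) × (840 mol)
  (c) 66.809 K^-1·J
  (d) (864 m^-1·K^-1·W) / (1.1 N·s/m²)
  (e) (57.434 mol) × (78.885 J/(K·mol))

Work out the base dimensions of each:
  (a) kg·m²·s⁻²·K⁻¹
  (b) [kg·m²·s⁻²·K⁻¹·mol⁻¹] · [mol] = kg·m²·s⁻²·K⁻¹
  (c) J·K⁻¹ = N·m·K⁻¹ = kg·m²·s⁻²·K⁻¹
  (d) [kg·m·s⁻³·K⁻¹] / [kg·m⁻¹·s⁻¹] = m²·s⁻²·K⁻¹
  (e) [mol] · [kg·m²·s⁻²·K⁻¹·mol⁻¹] = kg·m²·s⁻²·K⁻¹
All reduce to kg·m²·s⁻²·K⁻¹ except (d), which is m²·s⁻²·K⁻¹.

(d)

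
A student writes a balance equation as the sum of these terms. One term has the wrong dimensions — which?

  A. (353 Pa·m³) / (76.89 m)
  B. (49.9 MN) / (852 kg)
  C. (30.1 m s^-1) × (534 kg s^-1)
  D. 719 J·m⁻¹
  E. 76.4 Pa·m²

B.

Dimensions:
  A. [kg·m²·s⁻²] / [m] = kg·m·s⁻²
  B. [kg·m·s⁻²] / [kg] = m·s⁻²
  C. [m·s⁻¹] · [kg·s⁻¹] = kg·m·s⁻²
  D. J·m⁻¹ = N·m·m⁻¹ = kg·m·s⁻²
  E. Pa·m² = N·m⁻²·m² = kg·m·s⁻²
All reduce to kg·m·s⁻² except B., which is m·s⁻².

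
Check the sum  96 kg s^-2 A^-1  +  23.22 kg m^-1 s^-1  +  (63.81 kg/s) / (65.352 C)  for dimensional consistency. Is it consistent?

In SI base units:
  96 kg s^-2 A^-1:  kg·s⁻²·A⁻¹
  23.22 kg m^-1 s^-1:  kg·m⁻¹·s⁻¹
  (63.81 kg/s) / (65.352 C):  [kg·s⁻¹] / [s·A] = kg·s⁻²·A⁻¹
The terms do not share a single dimension (kg·m⁻¹·s⁻¹ vs kg·s⁻²·A⁻¹).

No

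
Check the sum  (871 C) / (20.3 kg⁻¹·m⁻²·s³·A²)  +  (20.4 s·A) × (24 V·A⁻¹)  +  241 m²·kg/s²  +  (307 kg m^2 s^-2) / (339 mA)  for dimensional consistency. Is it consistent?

No

Reduce each to base SI dimensions:
  (871 C) / (20.3 kg⁻¹·m⁻²·s³·A²):  [s·A] / [kg⁻¹·m⁻²·s³·A²] = kg·m²·s⁻²·A⁻¹
  (20.4 s·A) × (24 V·A⁻¹):  [s·A] · [kg·m²·s⁻³·A⁻²] = kg·m²·s⁻²·A⁻¹
  241 m²·kg/s²:  kg·m²·s⁻²
  (307 kg m^2 s^-2) / (339 mA):  [kg·m²·s⁻²] / [A] = kg·m²·s⁻²·A⁻¹
The terms do not share a single dimension (kg·m²·s⁻² vs kg·m²·s⁻²·A⁻¹).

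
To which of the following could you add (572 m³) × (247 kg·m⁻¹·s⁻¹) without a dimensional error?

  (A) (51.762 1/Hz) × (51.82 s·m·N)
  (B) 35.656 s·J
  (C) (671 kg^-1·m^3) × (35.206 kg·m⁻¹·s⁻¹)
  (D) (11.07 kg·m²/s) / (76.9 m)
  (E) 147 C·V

(B)

Reference: [m³] · [kg·m⁻¹·s⁻¹] = kg·m²·s⁻¹.
Each option:
  (A) [s] · [kg·m²·s⁻¹] = kg·m²
  (B) J·s = N·m·s = kg·m²·s⁻¹  ← same
  (C) [kg⁻¹·m³] · [kg·m⁻¹·s⁻¹] = m²·s⁻¹
  (D) [kg·m²·s⁻¹] / [m] = kg·m·s⁻¹
  (E) C·V = s·A·J·C⁻¹ = kg·m²·s⁻²
Only (B) matches kg·m²·s⁻¹.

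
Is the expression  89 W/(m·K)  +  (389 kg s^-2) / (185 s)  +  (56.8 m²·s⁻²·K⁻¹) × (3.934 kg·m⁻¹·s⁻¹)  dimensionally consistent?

No

In SI base units:
  89 W/(m·K):  W·m⁻¹·K⁻¹ = J·s⁻¹·m⁻¹·K⁻¹ = kg·m·s⁻³·K⁻¹
  (389 kg s^-2) / (185 s):  [kg·s⁻²] / [s] = kg·s⁻³
  (56.8 m²·s⁻²·K⁻¹) × (3.934 kg·m⁻¹·s⁻¹):  [m²·s⁻²·K⁻¹] · [kg·m⁻¹·s⁻¹] = kg·m·s⁻³·K⁻¹
The terms do not share a single dimension (kg·m·s⁻³·K⁻¹ vs kg·s⁻³).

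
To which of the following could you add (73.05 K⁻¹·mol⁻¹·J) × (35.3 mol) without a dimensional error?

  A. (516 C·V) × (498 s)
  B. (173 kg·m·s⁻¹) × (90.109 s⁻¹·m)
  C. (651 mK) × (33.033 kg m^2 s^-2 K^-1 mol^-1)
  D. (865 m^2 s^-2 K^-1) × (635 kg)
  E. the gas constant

D.

Reference: [kg·m²·s⁻²·K⁻¹·mol⁻¹] · [mol] = kg·m²·s⁻²·K⁻¹.
Each option:
  A. [kg·m²·s⁻²] · [s] = kg·m²·s⁻¹
  B. [kg·m·s⁻¹] · [m·s⁻¹] = kg·m²·s⁻²
  C. [K] · [kg·m²·s⁻²·K⁻¹·mol⁻¹] = kg·m²·s⁻²·mol⁻¹
  D. [m²·s⁻²·K⁻¹] · [kg] = kg·m²·s⁻²·K⁻¹  ← same
  E. [gas constant] = kg·m²·s⁻²·K⁻¹·mol⁻¹
Only D. matches kg·m²·s⁻²·K⁻¹.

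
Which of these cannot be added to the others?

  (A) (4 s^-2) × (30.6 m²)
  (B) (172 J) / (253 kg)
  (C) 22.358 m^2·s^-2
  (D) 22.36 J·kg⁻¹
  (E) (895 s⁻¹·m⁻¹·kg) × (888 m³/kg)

In SI base units:
  (A) [s⁻²] · [m²] = m²·s⁻²
  (B) [kg·m²·s⁻²] / [kg] = m²·s⁻²
  (C) m²·s⁻²
  (D) J·kg⁻¹ = N·m·kg⁻¹ = m²·s⁻²
  (E) [kg·m⁻¹·s⁻¹] · [kg⁻¹·m³] = m²·s⁻¹
All reduce to m²·s⁻² except (E), which is m²·s⁻¹.

(E)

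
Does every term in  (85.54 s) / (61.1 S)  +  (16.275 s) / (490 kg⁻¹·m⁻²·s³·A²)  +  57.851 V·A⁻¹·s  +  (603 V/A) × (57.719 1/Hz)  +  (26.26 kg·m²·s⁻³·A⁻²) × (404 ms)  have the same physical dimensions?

In SI base units:
  (85.54 s) / (61.1 S):  [s] / [kg⁻¹·m⁻²·s³·A²] = kg·m²·s⁻²·A⁻²
  (16.275 s) / (490 kg⁻¹·m⁻²·s³·A²):  [s] / [kg⁻¹·m⁻²·s³·A²] = kg·m²·s⁻²·A⁻²
  57.851 V·A⁻¹·s:  V·s·A⁻¹ = J·C⁻¹·s·A⁻¹ = kg·m²·s⁻²·A⁻²
  (603 V/A) × (57.719 1/Hz):  [kg·m²·s⁻³·A⁻²] · [s] = kg·m²·s⁻²·A⁻²
  (26.26 kg·m²·s⁻³·A⁻²) × (404 ms):  [kg·m²·s⁻³·A⁻²] · [s] = kg·m²·s⁻²·A⁻²
Every term reduces to kg·m²·s⁻²·A⁻².

Yes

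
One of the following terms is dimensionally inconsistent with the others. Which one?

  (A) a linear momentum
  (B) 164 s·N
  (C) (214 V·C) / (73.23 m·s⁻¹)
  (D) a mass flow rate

(D)

Reduce each to base SI dimensions:
  (A) [linear momentum] = kg·m·s⁻¹
  (B) N·s = kg·m·s⁻²·s = kg·m·s⁻¹
  (C) [kg·m²·s⁻²] / [m·s⁻¹] = kg·m·s⁻¹
  (D) [mass flow rate] = kg·s⁻¹
All reduce to kg·m·s⁻¹ except (D), which is kg·s⁻¹.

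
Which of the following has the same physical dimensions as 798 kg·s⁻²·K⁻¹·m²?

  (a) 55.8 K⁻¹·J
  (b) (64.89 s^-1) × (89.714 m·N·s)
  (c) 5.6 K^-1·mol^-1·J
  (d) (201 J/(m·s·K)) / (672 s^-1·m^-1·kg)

(a)

Reference: kg·m²·s⁻²·K⁻¹.
Each option:
  (a) J·K⁻¹ = N·m·K⁻¹ = kg·m²·s⁻²·K⁻¹  ← same
  (b) [s⁻¹] · [kg·m²·s⁻¹] = kg·m²·s⁻²
  (c) J·mol⁻¹·K⁻¹ = N·m·mol⁻¹·K⁻¹ = kg·m²·s⁻²·K⁻¹·mol⁻¹
  (d) [kg·m·s⁻³·K⁻¹] / [kg·m⁻¹·s⁻¹] = m²·s⁻²·K⁻¹
Only (a) matches kg·m²·s⁻²·K⁻¹.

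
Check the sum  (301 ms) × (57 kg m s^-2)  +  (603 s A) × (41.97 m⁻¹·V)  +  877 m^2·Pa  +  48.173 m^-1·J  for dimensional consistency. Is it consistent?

No

In SI base units:
  (301 ms) × (57 kg m s^-2):  [s] · [kg·m·s⁻²] = kg·m·s⁻¹
  (603 s A) × (41.97 m⁻¹·V):  [s·A] · [kg·m·s⁻³·A⁻¹] = kg·m·s⁻²
  877 m^2·Pa:  Pa·m² = N·m⁻²·m² = kg·m·s⁻²
  48.173 m^-1·J:  J·m⁻¹ = N·m·m⁻¹ = kg·m·s⁻²
The terms do not share a single dimension (kg·m·s⁻² vs kg·m·s⁻¹).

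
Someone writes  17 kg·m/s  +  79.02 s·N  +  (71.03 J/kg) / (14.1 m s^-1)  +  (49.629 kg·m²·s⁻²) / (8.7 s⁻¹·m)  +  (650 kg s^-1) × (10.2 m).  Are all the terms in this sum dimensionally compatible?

Expand each in SI base units:
  17 kg·m/s:  kg·m·s⁻¹
  79.02 s·N:  N·s = kg·m·s⁻²·s = kg·m·s⁻¹
  (71.03 J/kg) / (14.1 m s^-1):  [m²·s⁻²] / [m·s⁻¹] = m·s⁻¹
  (49.629 kg·m²·s⁻²) / (8.7 s⁻¹·m):  [kg·m²·s⁻²] / [m·s⁻¹] = kg·m·s⁻¹
  (650 kg s^-1) × (10.2 m):  [kg·s⁻¹] · [m] = kg·m·s⁻¹
The terms do not share a single dimension (kg·m·s⁻¹ vs m·s⁻¹).

No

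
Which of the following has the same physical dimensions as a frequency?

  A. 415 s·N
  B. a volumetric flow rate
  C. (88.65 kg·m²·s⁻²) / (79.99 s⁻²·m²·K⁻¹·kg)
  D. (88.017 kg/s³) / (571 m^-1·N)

D.

Reference: [frequency] = s⁻¹.
Each option:
  A. N·s = kg·m·s⁻²·s = kg·m·s⁻¹
  B. [volumetric flow rate] = m³·s⁻¹
  C. [kg·m²·s⁻²] / [kg·m²·s⁻²·K⁻¹] = K
  D. [kg·s⁻³] / [kg·s⁻²] = s⁻¹  ← same
Only D. matches s⁻¹.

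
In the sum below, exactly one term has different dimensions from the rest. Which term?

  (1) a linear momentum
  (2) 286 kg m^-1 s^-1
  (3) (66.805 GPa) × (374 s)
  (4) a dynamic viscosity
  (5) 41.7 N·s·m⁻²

(1)

Work out the base dimensions of each:
  (1) [linear momentum] = kg·m·s⁻¹
  (2) kg·m⁻¹·s⁻¹
  (3) [kg·m⁻¹·s⁻²] · [s] = kg·m⁻¹·s⁻¹
  (4) [dynamic viscosity] = kg·m⁻¹·s⁻¹
  (5) N·s·m⁻² = kg·m·s⁻²·s·m⁻² = kg·m⁻¹·s⁻¹
All reduce to kg·m⁻¹·s⁻¹ except (1), which is kg·m·s⁻¹.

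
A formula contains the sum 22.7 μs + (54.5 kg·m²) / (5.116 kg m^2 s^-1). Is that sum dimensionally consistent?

Work out the base dimensions of each:
  22.7 μs:  s
  (54.5 kg·m²) / (5.116 kg m^2 s^-1):  [kg·m²] / [kg·m²·s⁻¹] = s
Both are s, so they have the same dimensions and can be added.

Yes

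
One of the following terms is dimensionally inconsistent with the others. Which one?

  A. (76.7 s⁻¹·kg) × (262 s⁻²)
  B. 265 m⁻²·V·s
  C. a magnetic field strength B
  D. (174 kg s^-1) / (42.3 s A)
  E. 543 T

In SI base units:
  A. [kg·s⁻¹] · [s⁻²] = kg·s⁻³
  B. V·s·m⁻² = J·C⁻¹·s·m⁻² = kg·s⁻²·A⁻¹
  C. [magnetic field strength B] = kg·s⁻²·A⁻¹
  D. [kg·s⁻¹] / [s·A] = kg·s⁻²·A⁻¹
  E. T = Wb·m⁻² = kg·s⁻²·A⁻¹
All reduce to kg·s⁻²·A⁻¹ except A., which is kg·s⁻³.

A.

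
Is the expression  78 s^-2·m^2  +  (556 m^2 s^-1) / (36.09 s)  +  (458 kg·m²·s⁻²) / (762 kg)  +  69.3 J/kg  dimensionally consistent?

In SI base units:
  78 s^-2·m^2:  m²·s⁻²
  (556 m^2 s^-1) / (36.09 s):  [m²·s⁻¹] / [s] = m²·s⁻²
  (458 kg·m²·s⁻²) / (762 kg):  [kg·m²·s⁻²] / [kg] = m²·s⁻²
  69.3 J/kg:  J·kg⁻¹ = N·m·kg⁻¹ = m²·s⁻²
Every term reduces to m²·s⁻².

Yes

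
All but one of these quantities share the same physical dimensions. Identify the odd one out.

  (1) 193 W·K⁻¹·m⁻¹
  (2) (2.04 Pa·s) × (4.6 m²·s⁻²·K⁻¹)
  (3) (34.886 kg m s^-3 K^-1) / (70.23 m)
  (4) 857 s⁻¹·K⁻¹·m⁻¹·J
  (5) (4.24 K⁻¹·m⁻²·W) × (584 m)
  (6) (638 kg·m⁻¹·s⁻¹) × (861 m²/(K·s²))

(3)

Work out the base dimensions of each:
  (1) W·m⁻¹·K⁻¹ = J·s⁻¹·m⁻¹·K⁻¹ = kg·m·s⁻³·K⁻¹
  (2) [kg·m⁻¹·s⁻¹] · [m²·s⁻²·K⁻¹] = kg·m·s⁻³·K⁻¹
  (3) [kg·m·s⁻³·K⁻¹] / [m] = kg·s⁻³·K⁻¹
  (4) J·s⁻¹·m⁻¹·K⁻¹ = N·m·s⁻¹·m⁻¹·K⁻¹ = kg·m·s⁻³·K⁻¹
  (5) [kg·s⁻³·K⁻¹] · [m] = kg·m·s⁻³·K⁻¹
  (6) [kg·m⁻¹·s⁻¹] · [m²·s⁻²·K⁻¹] = kg·m·s⁻³·K⁻¹
All reduce to kg·m·s⁻³·K⁻¹ except (3), which is kg·s⁻³·K⁻¹.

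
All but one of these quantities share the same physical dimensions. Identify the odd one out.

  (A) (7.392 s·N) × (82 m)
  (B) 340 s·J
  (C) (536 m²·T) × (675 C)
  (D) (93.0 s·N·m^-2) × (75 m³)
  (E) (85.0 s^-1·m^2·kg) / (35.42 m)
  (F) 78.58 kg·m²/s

In SI base units:
  (A) [kg·m·s⁻¹] · [m] = kg·m²·s⁻¹
  (B) J·s = N·m·s = kg·m²·s⁻¹
  (C) [kg·m²·s⁻²·A⁻¹] · [s·A] = kg·m²·s⁻¹
  (D) [kg·m⁻¹·s⁻¹] · [m³] = kg·m²·s⁻¹
  (E) [kg·m²·s⁻¹] / [m] = kg·m·s⁻¹
  (F) kg·m²·s⁻¹
All reduce to kg·m²·s⁻¹ except (E), which is kg·m·s⁻¹.

(E)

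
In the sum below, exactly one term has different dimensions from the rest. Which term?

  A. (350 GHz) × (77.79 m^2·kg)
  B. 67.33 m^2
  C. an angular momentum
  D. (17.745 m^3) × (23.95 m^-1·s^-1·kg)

B.

Work out the base dimensions of each:
  A. [s⁻¹] · [kg·m²] = kg·m²·s⁻¹
  B. m²
  C. [angular momentum] = kg·m²·s⁻¹
  D. [m³] · [kg·m⁻¹·s⁻¹] = kg·m²·s⁻¹
All reduce to kg·m²·s⁻¹ except B., which is m².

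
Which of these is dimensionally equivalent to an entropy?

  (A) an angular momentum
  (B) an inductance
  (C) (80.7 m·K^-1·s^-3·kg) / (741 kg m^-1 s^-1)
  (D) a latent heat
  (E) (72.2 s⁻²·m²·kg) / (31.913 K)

Reference: [entropy] = kg·m²·s⁻²·K⁻¹.
Each option:
  (A) [angular momentum] = kg·m²·s⁻¹
  (B) [inductance] = kg·m²·s⁻²·A⁻²
  (C) [kg·m·s⁻³·K⁻¹] / [kg·m⁻¹·s⁻¹] = m²·s⁻²·K⁻¹
  (D) [latent heat] = m²·s⁻²
  (E) [kg·m²·s⁻²] / [K] = kg·m²·s⁻²·K⁻¹  ← same
Only (E) matches kg·m²·s⁻²·K⁻¹.

(E)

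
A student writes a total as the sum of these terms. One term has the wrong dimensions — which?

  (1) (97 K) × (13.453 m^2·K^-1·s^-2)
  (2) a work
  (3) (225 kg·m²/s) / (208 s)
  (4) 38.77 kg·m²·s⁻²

Expand each in SI base units:
  (1) [K] · [m²·s⁻²·K⁻¹] = m²·s⁻²
  (2) [work] = kg·m²·s⁻²
  (3) [kg·m²·s⁻¹] / [s] = kg·m²·s⁻²
  (4) kg·m²·s⁻²
All reduce to kg·m²·s⁻² except (1), which is m²·s⁻².

(1)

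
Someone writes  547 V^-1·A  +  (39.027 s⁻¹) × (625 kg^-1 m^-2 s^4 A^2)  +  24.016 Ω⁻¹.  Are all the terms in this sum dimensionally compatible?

Expand each in SI base units:
  547 V^-1·A:  A·V⁻¹ = A·(J·C⁻¹)⁻¹ = kg⁻¹·m⁻²·s³·A²
  (39.027 s⁻¹) × (625 kg^-1 m^-2 s^4 A^2):  [s⁻¹] · [kg⁻¹·m⁻²·s⁴·A²] = kg⁻¹·m⁻²·s³·A²
  24.016 Ω⁻¹:  Ω⁻¹ = (V·A⁻¹)⁻¹ = kg⁻¹·m⁻²·s³·A²
Every term reduces to kg⁻¹·m⁻²·s³·A².

Yes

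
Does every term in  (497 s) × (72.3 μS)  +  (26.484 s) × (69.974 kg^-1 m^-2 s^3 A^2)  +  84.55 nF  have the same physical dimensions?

Yes

In SI base units:
  (497 s) × (72.3 μS):  [s] · [kg⁻¹·m⁻²·s³·A²] = kg⁻¹·m⁻²·s⁴·A²
  (26.484 s) × (69.974 kg^-1 m^-2 s^3 A^2):  [s] · [kg⁻¹·m⁻²·s³·A²] = kg⁻¹·m⁻²·s⁴·A²
  84.55 nF:  F = C·V⁻¹ = kg⁻¹·m⁻²·s⁴·A²
Every term reduces to kg⁻¹·m⁻²·s⁴·A².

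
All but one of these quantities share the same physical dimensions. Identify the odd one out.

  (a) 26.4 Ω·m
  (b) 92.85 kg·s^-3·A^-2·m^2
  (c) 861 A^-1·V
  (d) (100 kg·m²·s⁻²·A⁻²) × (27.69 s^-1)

(a)

Reduce each to base SI dimensions:
  (a) Ω·m = V·A⁻¹·m = kg·m³·s⁻³·A⁻²
  (b) kg·m²·s⁻³·A⁻²
  (c) V·A⁻¹ = J·C⁻¹·A⁻¹ = kg·m²·s⁻³·A⁻²
  (d) [kg·m²·s⁻²·A⁻²] · [s⁻¹] = kg·m²·s⁻³·A⁻²
All reduce to kg·m²·s⁻³·A⁻² except (a), which is kg·m³·s⁻³·A⁻².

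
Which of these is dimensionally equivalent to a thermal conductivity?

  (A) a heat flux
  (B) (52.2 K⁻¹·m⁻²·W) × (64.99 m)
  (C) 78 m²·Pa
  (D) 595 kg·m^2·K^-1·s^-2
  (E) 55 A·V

(B)

Reference: [thermal conductivity] = kg·m·s⁻³·K⁻¹.
Each option:
  (A) [heat flux] = kg·s⁻³
  (B) [kg·s⁻³·K⁻¹] · [m] = kg·m·s⁻³·K⁻¹  ← same
  (C) Pa·m² = N·m⁻²·m² = kg·m·s⁻²
  (D) kg·m²·s⁻²·K⁻¹
  (E) V·A = J·C⁻¹·A = kg·m²·s⁻³
Only (B) matches kg·m·s⁻³·K⁻¹.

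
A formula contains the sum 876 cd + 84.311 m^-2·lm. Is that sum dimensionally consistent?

In SI base units:
  876 cd:  cd
  84.311 m^-2·lm:  lm·m⁻² = cd·m⁻² = m⁻²·cd
cd ≠ m⁻²·cd, so they cannot be added.

No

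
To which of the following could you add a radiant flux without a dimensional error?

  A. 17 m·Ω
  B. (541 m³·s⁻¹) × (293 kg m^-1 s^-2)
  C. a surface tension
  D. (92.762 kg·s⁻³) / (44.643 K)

Reference: [radiant flux] = kg·m²·s⁻³.
Each option:
  A. Ω·m = V·A⁻¹·m = kg·m³·s⁻³·A⁻²
  B. [m³·s⁻¹] · [kg·m⁻¹·s⁻²] = kg·m²·s⁻³  ← same
  C. [surface tension] = kg·s⁻²
  D. [kg·s⁻³] / [K] = kg·s⁻³·K⁻¹
Only B. matches kg·m²·s⁻³.

B.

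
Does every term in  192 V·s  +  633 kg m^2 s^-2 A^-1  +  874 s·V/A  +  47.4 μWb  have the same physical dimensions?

Work out the base dimensions of each:
  192 V·s:  V·s = J·C⁻¹·s = kg·m²·s⁻²·A⁻¹
  633 kg m^2 s^-2 A^-1:  kg·m²·s⁻²·A⁻¹
  874 s·V/A:  V·s·A⁻¹ = J·C⁻¹·s·A⁻¹ = kg·m²·s⁻²·A⁻²
  47.4 μWb:  Wb = V·s = kg·m²·s⁻²·A⁻¹
The terms do not share a single dimension (kg·m²·s⁻²·A⁻² vs kg·m²·s⁻²·A⁻¹).

No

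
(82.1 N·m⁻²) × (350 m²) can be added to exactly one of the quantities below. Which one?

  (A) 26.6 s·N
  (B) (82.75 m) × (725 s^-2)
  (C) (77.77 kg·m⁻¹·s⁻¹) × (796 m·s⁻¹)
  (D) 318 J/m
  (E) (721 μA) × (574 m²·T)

(D)

Reference: [kg·m⁻¹·s⁻²] · [m²] = kg·m·s⁻².
Each option:
  (A) N·s = kg·m·s⁻²·s = kg·m·s⁻¹
  (B) [m] · [s⁻²] = m·s⁻²
  (C) [kg·m⁻¹·s⁻¹] · [m·s⁻¹] = kg·s⁻²
  (D) J·m⁻¹ = N·m·m⁻¹ = kg·m·s⁻²  ← same
  (E) [A] · [kg·m²·s⁻²·A⁻¹] = kg·m²·s⁻²
Only (D) matches kg·m·s⁻².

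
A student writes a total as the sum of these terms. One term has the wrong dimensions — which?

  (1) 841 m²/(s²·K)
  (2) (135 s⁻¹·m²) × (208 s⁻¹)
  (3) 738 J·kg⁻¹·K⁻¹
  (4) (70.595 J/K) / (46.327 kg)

Expand each in SI base units:
  (1) m²·s⁻²·K⁻¹
  (2) [m²·s⁻¹] · [s⁻¹] = m²·s⁻²
  (3) J·kg⁻¹·K⁻¹ = N·m·kg⁻¹·K⁻¹ = m²·s⁻²·K⁻¹
  (4) [kg·m²·s⁻²·K⁻¹] / [kg] = m²·s⁻²·K⁻¹
All reduce to m²·s⁻²·K⁻¹ except (2), which is m²·s⁻².

(2)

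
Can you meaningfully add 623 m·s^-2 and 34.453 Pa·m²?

No

Work out the base dimensions of each:
  623 m·s^-2:  m·s⁻²
  34.453 Pa·m²:  Pa·m² = N·m⁻²·m² = kg·m·s⁻²
m·s⁻² ≠ kg·m·s⁻², so they cannot be added.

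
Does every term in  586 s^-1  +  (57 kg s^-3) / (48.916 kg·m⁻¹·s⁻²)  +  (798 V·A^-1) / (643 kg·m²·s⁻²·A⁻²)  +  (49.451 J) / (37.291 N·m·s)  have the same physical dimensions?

No

Dimensions:
  586 s^-1:  s⁻¹
  (57 kg s^-3) / (48.916 kg·m⁻¹·s⁻²):  [kg·s⁻³] / [kg·m⁻¹·s⁻²] = m·s⁻¹
  (798 V·A^-1) / (643 kg·m²·s⁻²·A⁻²):  [kg·m²·s⁻³·A⁻²] / [kg·m²·s⁻²·A⁻²] = s⁻¹
  (49.451 J) / (37.291 N·m·s):  [kg·m²·s⁻²] / [kg·m²·s⁻¹] = s⁻¹
The terms do not share a single dimension (m·s⁻¹ vs s⁻¹).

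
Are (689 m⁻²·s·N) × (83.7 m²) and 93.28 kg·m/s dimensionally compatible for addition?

Yes

In SI base units:
  (689 m⁻²·s·N) × (83.7 m²):  [kg·m⁻¹·s⁻¹] · [m²] = kg·m·s⁻¹
  93.28 kg·m/s:  kg·m·s⁻¹
Both are kg·m·s⁻¹, so they have the same dimensions and can be added.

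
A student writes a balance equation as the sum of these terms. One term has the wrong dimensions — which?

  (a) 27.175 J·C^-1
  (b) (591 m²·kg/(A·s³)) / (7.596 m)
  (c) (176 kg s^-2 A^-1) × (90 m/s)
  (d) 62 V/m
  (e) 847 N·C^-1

Expand each in SI base units:
  (a) J·C⁻¹ = N·m·(s·A)⁻¹ = kg·m²·s⁻³·A⁻¹
  (b) [kg·m²·s⁻³·A⁻¹] / [m] = kg·m·s⁻³·A⁻¹
  (c) [kg·s⁻²·A⁻¹] · [m·s⁻¹] = kg·m·s⁻³·A⁻¹
  (d) V·m⁻¹ = J·C⁻¹·m⁻¹ = kg·m·s⁻³·A⁻¹
  (e) N·C⁻¹ = kg·m·s⁻²·(s·A)⁻¹ = kg·m·s⁻³·A⁻¹
All reduce to kg·m·s⁻³·A⁻¹ except (a), which is kg·m²·s⁻³·A⁻¹.

(a)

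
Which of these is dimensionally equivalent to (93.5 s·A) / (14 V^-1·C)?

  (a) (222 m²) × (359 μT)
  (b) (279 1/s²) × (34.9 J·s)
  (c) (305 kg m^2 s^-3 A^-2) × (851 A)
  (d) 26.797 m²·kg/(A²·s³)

Reference: [s·A] / [kg⁻¹·m⁻²·s⁴·A²] = kg·m²·s⁻³·A⁻¹.
Each option:
  (a) [m²] · [kg·s⁻²·A⁻¹] = kg·m²·s⁻²·A⁻¹
  (b) [s⁻²] · [kg·m²·s⁻¹] = kg·m²·s⁻³
  (c) [kg·m²·s⁻³·A⁻²] · [A] = kg·m²·s⁻³·A⁻¹  ← same
  (d) kg·m²·s⁻³·A⁻²
Only (c) matches kg·m²·s⁻³·A⁻¹.

(c)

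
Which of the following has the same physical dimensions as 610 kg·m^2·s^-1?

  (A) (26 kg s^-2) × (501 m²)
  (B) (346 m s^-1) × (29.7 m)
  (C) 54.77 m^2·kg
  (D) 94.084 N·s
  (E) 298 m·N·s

(E)

Reference: kg·m²·s⁻¹.
Each option:
  (A) [kg·s⁻²] · [m²] = kg·m²·s⁻²
  (B) [m·s⁻¹] · [m] = m²·s⁻¹
  (C) kg·m²
  (D) N·s = kg·m·s⁻²·s = kg·m·s⁻¹
  (E) N·m·s = kg·m·s⁻²·m·s = kg·m²·s⁻¹  ← same
Only (E) matches kg·m²·s⁻¹.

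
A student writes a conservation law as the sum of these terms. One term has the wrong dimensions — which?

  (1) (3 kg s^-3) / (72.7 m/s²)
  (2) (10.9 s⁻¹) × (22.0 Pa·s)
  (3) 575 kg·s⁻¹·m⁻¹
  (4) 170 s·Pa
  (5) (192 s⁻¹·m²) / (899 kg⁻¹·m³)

(2)

In SI base units:
  (1) [kg·s⁻³] / [m·s⁻²] = kg·m⁻¹·s⁻¹
  (2) [s⁻¹] · [kg·m⁻¹·s⁻¹] = kg·m⁻¹·s⁻²
  (3) kg·m⁻¹·s⁻¹
  (4) Pa·s = N·m⁻²·s = kg·m⁻¹·s⁻¹
  (5) [m²·s⁻¹] / [kg⁻¹·m³] = kg·m⁻¹·s⁻¹
All reduce to kg·m⁻¹·s⁻¹ except (2), which is kg·m⁻¹·s⁻².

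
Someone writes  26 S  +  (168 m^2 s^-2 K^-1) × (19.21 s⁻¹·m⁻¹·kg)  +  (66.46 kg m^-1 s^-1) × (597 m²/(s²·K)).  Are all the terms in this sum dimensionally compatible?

No

Expand each in SI base units:
  26 S:  S = Ω⁻¹ = kg⁻¹·m⁻²·s³·A²
  (168 m^2 s^-2 K^-1) × (19.21 s⁻¹·m⁻¹·kg):  [m²·s⁻²·K⁻¹] · [kg·m⁻¹·s⁻¹] = kg·m·s⁻³·K⁻¹
  (66.46 kg m^-1 s^-1) × (597 m²/(s²·K)):  [kg·m⁻¹·s⁻¹] · [m²·s⁻²·K⁻¹] = kg·m·s⁻³·K⁻¹
The terms do not share a single dimension (kg·m·s⁻³·K⁻¹ vs kg⁻¹·m⁻²·s³·A²).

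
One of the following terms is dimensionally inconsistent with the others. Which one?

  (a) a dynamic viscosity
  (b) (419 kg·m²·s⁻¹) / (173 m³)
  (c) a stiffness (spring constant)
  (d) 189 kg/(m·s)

Work out the base dimensions of each:
  (a) [dynamic viscosity] = kg·m⁻¹·s⁻¹
  (b) [kg·m²·s⁻¹] / [m³] = kg·m⁻¹·s⁻¹
  (c) [stiffness (spring constant)] = kg·s⁻²
  (d) kg·m⁻¹·s⁻¹
All reduce to kg·m⁻¹·s⁻¹ except (c), which is kg·s⁻².

(c)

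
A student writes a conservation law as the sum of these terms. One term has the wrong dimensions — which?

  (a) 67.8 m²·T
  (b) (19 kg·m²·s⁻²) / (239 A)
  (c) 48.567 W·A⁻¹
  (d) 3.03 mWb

Expand each in SI base units:
  (a) T·m² = Wb·m⁻²·m² = kg·m²·s⁻²·A⁻¹
  (b) [kg·m²·s⁻²] / [A] = kg·m²·s⁻²·A⁻¹
  (c) W·A⁻¹ = J·s⁻¹·A⁻¹ = kg·m²·s⁻³·A⁻¹
  (d) Wb = V·s = kg·m²·s⁻²·A⁻¹
All reduce to kg·m²·s⁻²·A⁻¹ except (c), which is kg·m²·s⁻³·A⁻¹.

(c)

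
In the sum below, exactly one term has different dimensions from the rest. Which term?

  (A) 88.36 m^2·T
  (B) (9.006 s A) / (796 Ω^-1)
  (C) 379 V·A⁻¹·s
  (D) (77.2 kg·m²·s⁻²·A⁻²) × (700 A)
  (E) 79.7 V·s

In SI base units:
  (A) T·m² = Wb·m⁻²·m² = kg·m²·s⁻²·A⁻¹
  (B) [s·A] / [kg⁻¹·m⁻²·s³·A²] = kg·m²·s⁻²·A⁻¹
  (C) V·s·A⁻¹ = J·C⁻¹·s·A⁻¹ = kg·m²·s⁻²·A⁻²
  (D) [kg·m²·s⁻²·A⁻²] · [A] = kg·m²·s⁻²·A⁻¹
  (E) V·s = J·C⁻¹·s = kg·m²·s⁻²·A⁻¹
All reduce to kg·m²·s⁻²·A⁻¹ except (C), which is kg·m²·s⁻²·A⁻².

(C)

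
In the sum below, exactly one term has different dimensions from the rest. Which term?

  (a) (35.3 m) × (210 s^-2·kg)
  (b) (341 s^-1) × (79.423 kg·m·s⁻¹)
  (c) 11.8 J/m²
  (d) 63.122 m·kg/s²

(c)

Reduce each to base SI dimensions:
  (a) [m] · [kg·s⁻²] = kg·m·s⁻²
  (b) [s⁻¹] · [kg·m·s⁻¹] = kg·m·s⁻²
  (c) J·m⁻² = N·m·m⁻² = kg·s⁻²
  (d) kg·m·s⁻²
All reduce to kg·m·s⁻² except (c), which is kg·s⁻².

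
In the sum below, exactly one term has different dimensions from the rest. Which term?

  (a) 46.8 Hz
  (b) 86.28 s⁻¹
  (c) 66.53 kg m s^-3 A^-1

Reduce each to base SI dimensions:
  (a) Hz = s⁻¹
  (b) s⁻¹
  (c) kg·m·s⁻³·A⁻¹
All reduce to s⁻¹ except (c), which is kg·m·s⁻³·A⁻¹.

(c)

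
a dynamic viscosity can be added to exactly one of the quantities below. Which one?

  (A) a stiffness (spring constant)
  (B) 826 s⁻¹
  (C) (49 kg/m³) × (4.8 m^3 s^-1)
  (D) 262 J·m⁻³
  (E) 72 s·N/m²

(E)

Reference: [dynamic viscosity] = kg·m⁻¹·s⁻¹.
Each option:
  (A) [stiffness (spring constant)] = kg·s⁻²
  (B) s⁻¹
  (C) [kg·m⁻³] · [m³·s⁻¹] = kg·s⁻¹
  (D) J·m⁻³ = N·m·m⁻³ = kg·m⁻¹·s⁻²
  (E) N·s·m⁻² = kg·m·s⁻²·s·m⁻² = kg·m⁻¹·s⁻¹  ← same
Only (E) matches kg·m⁻¹·s⁻¹.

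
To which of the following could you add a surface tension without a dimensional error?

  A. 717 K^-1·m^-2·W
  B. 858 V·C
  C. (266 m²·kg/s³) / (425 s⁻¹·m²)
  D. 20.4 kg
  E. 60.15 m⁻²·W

Reference: [surface tension] = kg·s⁻².
Each option:
  A. W·m⁻²·K⁻¹ = J·s⁻¹·m⁻²·K⁻¹ = kg·s⁻³·K⁻¹
  B. C·V = s·A·J·C⁻¹ = kg·m²·s⁻²
  C. [kg·m²·s⁻³] / [m²·s⁻¹] = kg·s⁻²  ← same
  D. kg
  E. W·m⁻² = J·s⁻¹·m⁻² = kg·s⁻³
Only C. matches kg·s⁻².

C.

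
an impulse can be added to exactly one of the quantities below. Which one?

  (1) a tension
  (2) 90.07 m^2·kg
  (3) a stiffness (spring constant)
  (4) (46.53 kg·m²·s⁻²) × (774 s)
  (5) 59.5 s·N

Reference: [impulse] = kg·m·s⁻¹.
Each option:
  (1) [tension] = kg·m·s⁻²
  (2) kg·m²
  (3) [stiffness (spring constant)] = kg·s⁻²
  (4) [kg·m²·s⁻²] · [s] = kg·m²·s⁻¹
  (5) N·s = kg·m·s⁻²·s = kg·m·s⁻¹  ← same
Only (5) matches kg·m·s⁻¹.

(5)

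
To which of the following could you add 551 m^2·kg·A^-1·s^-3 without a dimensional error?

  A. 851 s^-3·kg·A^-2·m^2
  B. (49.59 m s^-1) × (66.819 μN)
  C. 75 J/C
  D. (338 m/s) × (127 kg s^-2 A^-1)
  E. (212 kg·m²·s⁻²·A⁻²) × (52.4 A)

C.

Reference: kg·m²·s⁻³·A⁻¹.
Each option:
  A. kg·m²·s⁻³·A⁻²
  B. [m·s⁻¹] · [kg·m·s⁻²] = kg·m²·s⁻³
  C. J·C⁻¹ = N·m·(s·A)⁻¹ = kg·m²·s⁻³·A⁻¹  ← same
  D. [m·s⁻¹] · [kg·s⁻²·A⁻¹] = kg·m·s⁻³·A⁻¹
  E. [kg·m²·s⁻²·A⁻²] · [A] = kg·m²·s⁻²·A⁻¹
Only C. matches kg·m²·s⁻³·A⁻¹.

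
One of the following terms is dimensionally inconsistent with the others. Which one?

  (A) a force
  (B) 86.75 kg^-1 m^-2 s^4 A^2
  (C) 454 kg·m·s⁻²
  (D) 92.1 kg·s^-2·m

(B)

Reduce each to base SI dimensions:
  (A) [force] = kg·m·s⁻²
  (B) kg⁻¹·m⁻²·s⁴·A²
  (C) kg·m·s⁻²
  (D) kg·m·s⁻²
All reduce to kg·m·s⁻² except (B), which is kg⁻¹·m⁻²·s⁴·A².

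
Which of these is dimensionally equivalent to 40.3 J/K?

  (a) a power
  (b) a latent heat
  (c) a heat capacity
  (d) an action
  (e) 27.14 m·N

(c)

Reference: J·K⁻¹ = N·m·K⁻¹ = kg·m²·s⁻²·K⁻¹.
Each option:
  (a) [power] = kg·m²·s⁻³
  (b) [latent heat] = m²·s⁻²
  (c) [heat capacity] = kg·m²·s⁻²·K⁻¹  ← same
  (d) [action] = kg·m²·s⁻¹
  (e) N·m = kg·m·s⁻²·m = kg·m²·s⁻²
Only (c) matches kg·m²·s⁻²·K⁻¹.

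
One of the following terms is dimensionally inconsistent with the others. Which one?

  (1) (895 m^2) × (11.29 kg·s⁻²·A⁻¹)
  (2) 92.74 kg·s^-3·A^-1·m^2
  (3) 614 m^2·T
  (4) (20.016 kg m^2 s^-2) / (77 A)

(2)

Expand each in SI base units:
  (1) [m²] · [kg·s⁻²·A⁻¹] = kg·m²·s⁻²·A⁻¹
  (2) kg·m²·s⁻³·A⁻¹
  (3) T·m² = Wb·m⁻²·m² = kg·m²·s⁻²·A⁻¹
  (4) [kg·m²·s⁻²] / [A] = kg·m²·s⁻²·A⁻¹
All reduce to kg·m²·s⁻²·A⁻¹ except (2), which is kg·m²·s⁻³·A⁻¹.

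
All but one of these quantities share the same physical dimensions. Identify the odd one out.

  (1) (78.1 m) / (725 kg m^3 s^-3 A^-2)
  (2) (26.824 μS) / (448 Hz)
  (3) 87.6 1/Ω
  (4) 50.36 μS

Dimensions:
  (1) [m] / [kg·m³·s⁻³·A⁻²] = kg⁻¹·m⁻²·s³·A²
  (2) [kg⁻¹·m⁻²·s³·A²] / [s⁻¹] = kg⁻¹·m⁻²·s⁴·A²
  (3) Ω⁻¹ = (V·A⁻¹)⁻¹ = kg⁻¹·m⁻²·s³·A²
  (4) S = Ω⁻¹ = kg⁻¹·m⁻²·s³·A²
All reduce to kg⁻¹·m⁻²·s³·A² except (2), which is kg⁻¹·m⁻²·s⁴·A².

(2)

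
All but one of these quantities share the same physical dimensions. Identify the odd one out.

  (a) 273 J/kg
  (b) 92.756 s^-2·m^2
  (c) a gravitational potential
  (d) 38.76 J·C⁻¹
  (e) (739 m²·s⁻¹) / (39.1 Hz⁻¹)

Dimensions:
  (a) J·kg⁻¹ = N·m·kg⁻¹ = m²·s⁻²
  (b) m²·s⁻²
  (c) [gravitational potential] = m²·s⁻²
  (d) J·C⁻¹ = N·m·(s·A)⁻¹ = kg·m²·s⁻³·A⁻¹
  (e) [m²·s⁻¹] / [s] = m²·s⁻²
All reduce to m²·s⁻² except (d), which is kg·m²·s⁻³·A⁻¹.

(d)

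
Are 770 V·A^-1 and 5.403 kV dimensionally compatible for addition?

Work out the base dimensions of each:
  770 V·A^-1:  V·A⁻¹ = J·C⁻¹·A⁻¹ = kg·m²·s⁻³·A⁻²
  5.403 kV:  V = J·C⁻¹ = kg·m²·s⁻³·A⁻¹
kg·m²·s⁻³·A⁻² ≠ kg·m²·s⁻³·A⁻¹, so they cannot be added.

No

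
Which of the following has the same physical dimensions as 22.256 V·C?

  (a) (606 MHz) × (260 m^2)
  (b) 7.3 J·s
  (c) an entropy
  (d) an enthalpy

Reference: C·V = s·A·J·C⁻¹ = kg·m²·s⁻².
Each option:
  (a) [s⁻¹] · [m²] = m²·s⁻¹
  (b) J·s = N·m·s = kg·m²·s⁻¹
  (c) [entropy] = kg·m²·s⁻²·K⁻¹
  (d) [enthalpy] = kg·m²·s⁻²  ← same
Only (d) matches kg·m²·s⁻².

(d)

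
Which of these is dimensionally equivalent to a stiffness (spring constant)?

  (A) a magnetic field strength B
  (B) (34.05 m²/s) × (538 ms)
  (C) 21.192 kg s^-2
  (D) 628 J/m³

(C)

Reference: [stiffness (spring constant)] = kg·s⁻².
Each option:
  (A) [magnetic field strength B] = kg·s⁻²·A⁻¹
  (B) [m²·s⁻¹] · [s] = m²
  (C) kg·s⁻²  ← same
  (D) J·m⁻³ = N·m·m⁻³ = kg·m⁻¹·s⁻²
Only (C) matches kg·s⁻².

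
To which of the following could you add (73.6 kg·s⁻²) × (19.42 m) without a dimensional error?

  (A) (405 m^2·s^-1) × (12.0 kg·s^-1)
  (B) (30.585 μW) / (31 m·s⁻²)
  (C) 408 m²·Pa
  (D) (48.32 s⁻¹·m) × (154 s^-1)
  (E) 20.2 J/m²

Reference: [kg·s⁻²] · [m] = kg·m·s⁻².
Each option:
  (A) [m²·s⁻¹] · [kg·s⁻¹] = kg·m²·s⁻²
  (B) [kg·m²·s⁻³] / [m·s⁻²] = kg·m·s⁻¹
  (C) Pa·m² = N·m⁻²·m² = kg·m·s⁻²  ← same
  (D) [m·s⁻¹] · [s⁻¹] = m·s⁻²
  (E) J·m⁻² = N·m·m⁻² = kg·s⁻²
Only (C) matches kg·m·s⁻².

(C)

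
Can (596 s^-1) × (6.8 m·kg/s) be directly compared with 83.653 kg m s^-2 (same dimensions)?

Reduce each to base SI dimensions:
  (596 s^-1) × (6.8 m·kg/s):  [s⁻¹] · [kg·m·s⁻¹] = kg·m·s⁻²
  83.653 kg m s^-2:  kg·m·s⁻²
Both are kg·m·s⁻², so they have the same dimensions and can be added.

Yes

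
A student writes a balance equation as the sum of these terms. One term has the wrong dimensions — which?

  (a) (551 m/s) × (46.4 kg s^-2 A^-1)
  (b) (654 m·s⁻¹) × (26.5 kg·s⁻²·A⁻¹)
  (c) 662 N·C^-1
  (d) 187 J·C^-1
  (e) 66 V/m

(d)

Work out the base dimensions of each:
  (a) [m·s⁻¹] · [kg·s⁻²·A⁻¹] = kg·m·s⁻³·A⁻¹
  (b) [m·s⁻¹] · [kg·s⁻²·A⁻¹] = kg·m·s⁻³·A⁻¹
  (c) N·C⁻¹ = kg·m·s⁻²·(s·A)⁻¹ = kg·m·s⁻³·A⁻¹
  (d) J·C⁻¹ = N·m·(s·A)⁻¹ = kg·m²·s⁻³·A⁻¹
  (e) V·m⁻¹ = J·C⁻¹·m⁻¹ = kg·m·s⁻³·A⁻¹
All reduce to kg·m·s⁻³·A⁻¹ except (d), which is kg·m²·s⁻³·A⁻¹.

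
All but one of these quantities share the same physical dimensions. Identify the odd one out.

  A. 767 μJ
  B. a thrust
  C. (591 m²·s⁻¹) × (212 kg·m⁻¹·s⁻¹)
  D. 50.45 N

A.

In SI base units:
  A. J = N·m = kg·m²·s⁻²
  B. [thrust] = kg·m·s⁻²
  C. [m²·s⁻¹] · [kg·m⁻¹·s⁻¹] = kg·m·s⁻²
  D. N = kg·m·s⁻²
All reduce to kg·m·s⁻² except A., which is kg·m²·s⁻².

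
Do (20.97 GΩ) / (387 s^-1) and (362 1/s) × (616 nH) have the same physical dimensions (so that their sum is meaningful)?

In SI base units:
  (20.97 GΩ) / (387 s^-1):  [kg·m²·s⁻³·A⁻²] / [s⁻¹] = kg·m²·s⁻²·A⁻²
  (362 1/s) × (616 nH):  [s⁻¹] · [kg·m²·s⁻²·A⁻²] = kg·m²·s⁻³·A⁻²
kg·m²·s⁻²·A⁻² ≠ kg·m²·s⁻³·A⁻², so they cannot be added.

No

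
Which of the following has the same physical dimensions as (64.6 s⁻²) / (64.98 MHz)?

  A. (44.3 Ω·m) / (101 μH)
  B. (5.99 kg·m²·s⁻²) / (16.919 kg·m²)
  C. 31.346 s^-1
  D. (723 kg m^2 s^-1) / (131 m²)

C.

Reference: [s⁻²] / [s⁻¹] = s⁻¹.
Each option:
  A. [kg·m³·s⁻³·A⁻²] / [kg·m²·s⁻²·A⁻²] = m·s⁻¹
  B. [kg·m²·s⁻²] / [kg·m²] = s⁻²
  C. s⁻¹  ← same
  D. [kg·m²·s⁻¹] / [m²] = kg·s⁻¹
Only C. matches s⁻¹.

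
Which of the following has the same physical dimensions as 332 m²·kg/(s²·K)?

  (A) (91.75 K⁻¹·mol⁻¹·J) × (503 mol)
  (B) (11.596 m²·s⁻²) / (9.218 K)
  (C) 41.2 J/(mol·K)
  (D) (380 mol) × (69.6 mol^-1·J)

Reference: kg·m²·s⁻²·K⁻¹.
Each option:
  (A) [kg·m²·s⁻²·K⁻¹·mol⁻¹] · [mol] = kg·m²·s⁻²·K⁻¹  ← same
  (B) [m²·s⁻²] / [K] = m²·s⁻²·K⁻¹
  (C) J·mol⁻¹·K⁻¹ = N·m·mol⁻¹·K⁻¹ = kg·m²·s⁻²·K⁻¹·mol⁻¹
  (D) [mol] · [kg·m²·s⁻²·mol⁻¹] = kg·m²·s⁻²
Only (A) matches kg·m²·s⁻²·K⁻¹.

(A)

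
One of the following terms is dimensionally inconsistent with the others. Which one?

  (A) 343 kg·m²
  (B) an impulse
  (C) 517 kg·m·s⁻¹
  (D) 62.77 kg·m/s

(A)

Dimensions:
  (A) kg·m²
  (B) [impulse] = kg·m·s⁻¹
  (C) kg·m·s⁻¹
  (D) kg·m·s⁻¹
All reduce to kg·m·s⁻¹ except (A), which is kg·m².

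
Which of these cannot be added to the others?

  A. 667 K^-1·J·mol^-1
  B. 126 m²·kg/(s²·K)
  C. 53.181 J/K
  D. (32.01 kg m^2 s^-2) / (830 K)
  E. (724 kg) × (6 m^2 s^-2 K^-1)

Work out the base dimensions of each:
  A. J·mol⁻¹·K⁻¹ = N·m·mol⁻¹·K⁻¹ = kg·m²·s⁻²·K⁻¹·mol⁻¹
  B. kg·m²·s⁻²·K⁻¹
  C. J·K⁻¹ = N·m·K⁻¹ = kg·m²·s⁻²·K⁻¹
  D. [kg·m²·s⁻²] / [K] = kg·m²·s⁻²·K⁻¹
  E. [kg] · [m²·s⁻²·K⁻¹] = kg·m²·s⁻²·K⁻¹
All reduce to kg·m²·s⁻²·K⁻¹ except A., which is kg·m²·s⁻²·K⁻¹·mol⁻¹.

A.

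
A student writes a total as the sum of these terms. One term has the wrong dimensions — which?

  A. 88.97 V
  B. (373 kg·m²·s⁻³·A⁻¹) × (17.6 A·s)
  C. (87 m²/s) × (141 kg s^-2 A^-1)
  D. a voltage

B.

Dimensions:
  A. V = J·C⁻¹ = kg·m²·s⁻³·A⁻¹
  B. [kg·m²·s⁻³·A⁻¹] · [s·A] = kg·m²·s⁻²
  C. [m²·s⁻¹] · [kg·s⁻²·A⁻¹] = kg·m²·s⁻³·A⁻¹
  D. [voltage] = kg·m²·s⁻³·A⁻¹
All reduce to kg·m²·s⁻³·A⁻¹ except B., which is kg·m²·s⁻².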